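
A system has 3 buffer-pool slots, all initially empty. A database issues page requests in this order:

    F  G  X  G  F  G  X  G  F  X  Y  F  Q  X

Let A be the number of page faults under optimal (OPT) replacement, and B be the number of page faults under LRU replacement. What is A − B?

-1

Under OPT: F F F . . . . . . . F . F . → 5 faults.
Under LRU: F F F . . . . . . . F . F F → 6 faults.
A − B = 5 − 6 = -1.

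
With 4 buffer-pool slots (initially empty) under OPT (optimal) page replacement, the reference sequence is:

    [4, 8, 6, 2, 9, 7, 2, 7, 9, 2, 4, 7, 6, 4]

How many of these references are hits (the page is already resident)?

4 -> fault, frames [4]
8 -> fault, frames [4, 8]
6 -> fault, frames [4, 8, 6]
2 -> fault, frames [4, 8, 6, 2]
9 -> fault, evict 8, frames [4, 6, 2, 9]
7 -> fault, evict 6, frames [4, 2, 9, 7]
2 -> hit
7 -> hit
9 -> hit
2 -> hit
4 -> hit
7 -> hit
6 -> fault, evict 7, frames [4, 2, 9, 6]
4 -> hit
Hits: 7.

7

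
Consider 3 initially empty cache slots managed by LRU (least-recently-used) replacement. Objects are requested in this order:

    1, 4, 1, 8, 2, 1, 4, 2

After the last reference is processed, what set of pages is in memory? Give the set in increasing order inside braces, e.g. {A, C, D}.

{1, 2, 4}

1: miss, frames (1)
4: miss, frames (1 4)
1: hit
8: miss, frames (4 1 8)
2: miss, evict 4, frames (1 8 2)
1: hit
4: miss, evict 8, frames (2 1 4)
2: hit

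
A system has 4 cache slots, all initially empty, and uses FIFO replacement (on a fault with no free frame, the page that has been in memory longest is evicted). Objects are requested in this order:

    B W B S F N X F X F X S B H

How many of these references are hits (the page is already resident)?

6

B: miss, frames (B)
W: miss, frames (B W)
B: hit
S: miss, frames (B W S)
F: miss, frames (B W S F)
N: miss, evict B, frames (W S F N)
X: miss, evict W, frames (S F N X)
F: hit
X: hit
F: hit
X: hit
S: hit
B: miss, evict S, frames (F N X B)
H: miss, evict F, frames (N X B H)
Hits: 6.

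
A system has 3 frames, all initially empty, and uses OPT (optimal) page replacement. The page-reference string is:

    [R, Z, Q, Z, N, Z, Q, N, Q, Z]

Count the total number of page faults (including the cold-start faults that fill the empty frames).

4

R → miss, frames {R}
Z → miss, frames {R,Z}
Q → miss, frames {R,Z,Q}
Z → hit
N → miss, evict R, frames {Z,Q,N}
Z → hit
Q → hit
N → hit
Q → hit
Z → hit
Page faults: 4.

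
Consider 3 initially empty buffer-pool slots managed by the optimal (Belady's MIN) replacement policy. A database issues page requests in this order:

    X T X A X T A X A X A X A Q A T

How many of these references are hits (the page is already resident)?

12

X -> fault, frames [X]
T -> fault, frames [X, T]
X -> hit
A -> fault, frames [X, T, A]
X -> hit
T -> hit
A -> hit
X -> hit
A -> hit
X -> hit
A -> hit
X -> hit
A -> hit
Q -> fault, evict X, frames [T, A, Q]
A -> hit
T -> hit
Hits: 12.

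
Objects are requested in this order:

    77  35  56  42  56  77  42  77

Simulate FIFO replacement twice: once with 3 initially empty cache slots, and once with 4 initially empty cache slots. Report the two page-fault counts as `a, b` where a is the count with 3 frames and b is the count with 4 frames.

3 frames: F F F F . F . . → 5 faults.
4 frames: F F F F . . . . → 4 faults.
4 < 5: adding a frame reduced faults, as is typical.

5, 4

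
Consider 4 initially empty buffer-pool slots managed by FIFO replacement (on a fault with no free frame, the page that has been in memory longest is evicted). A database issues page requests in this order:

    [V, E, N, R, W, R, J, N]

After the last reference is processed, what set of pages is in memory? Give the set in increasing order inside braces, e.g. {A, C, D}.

V -> fault, frames {V}
E -> fault, frames {V,E}
N -> fault, frames {V,E,N}
R -> fault, frames {V,E,N,R}
W -> fault, evict V, frames {E,N,R,W}
R -> hit
J -> fault, evict E, frames {N,R,W,J}
N -> hit

{J, N, R, W}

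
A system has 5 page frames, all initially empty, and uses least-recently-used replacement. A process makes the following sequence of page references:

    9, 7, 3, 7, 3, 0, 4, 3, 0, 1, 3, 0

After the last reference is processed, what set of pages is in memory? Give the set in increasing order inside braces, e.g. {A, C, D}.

9 → miss, frames {9}
7 → miss, frames {9,7}
3 → miss, frames {9,7,3}
7 → hit
3 → hit
0 → miss, frames {9,7,3,0}
4 → miss, frames {9,7,3,0,4}
3 → hit
0 → hit
1 → miss, evict 9, frames {7,4,3,0,1}
3 → hit
0 → hit

{0, 1, 3, 4, 7}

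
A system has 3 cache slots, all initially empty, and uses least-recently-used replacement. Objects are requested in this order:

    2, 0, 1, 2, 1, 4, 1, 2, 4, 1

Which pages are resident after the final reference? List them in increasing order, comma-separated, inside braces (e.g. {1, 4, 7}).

{1, 2, 4}

2: miss, frames (2)
0: miss, frames (2 0)
1: miss, frames (2 0 1)
2: hit
1: hit
4: miss, evict 0, frames (2 1 4)
1: hit
2: hit
4: hit
1: hit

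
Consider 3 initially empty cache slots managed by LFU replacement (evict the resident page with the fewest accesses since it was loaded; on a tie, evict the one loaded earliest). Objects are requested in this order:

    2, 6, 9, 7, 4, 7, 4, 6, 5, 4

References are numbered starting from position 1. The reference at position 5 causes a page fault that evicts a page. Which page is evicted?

6

pos 1: 2 -> fault, frames [2]
pos 2: 6 -> fault, frames [2, 6]
pos 3: 9 -> fault, frames [2, 6, 9]
pos 4: 7 -> fault, evict 2, frames [6, 9, 7]
pos 5: 4 -> fault, evict 6, frames [9, 7, 4]
At position 5, page 6 is evicted.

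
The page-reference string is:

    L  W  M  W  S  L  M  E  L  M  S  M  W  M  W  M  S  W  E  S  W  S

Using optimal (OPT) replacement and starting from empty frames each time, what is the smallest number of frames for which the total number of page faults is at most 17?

f=1: 22 faults
f=2: 12 faults
f=3: 8 faults
f=4: 6 faults
f=5: 5 faults
Smallest f with faults ≤ 17 is 2.

2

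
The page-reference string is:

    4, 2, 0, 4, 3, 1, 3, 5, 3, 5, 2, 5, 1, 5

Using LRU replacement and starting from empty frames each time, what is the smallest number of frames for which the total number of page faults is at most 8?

3

f=1: 14 faults
f=2: 9 faults
f=3: 8 faults
f=4: 7 faults
f=5: 7 faults
f=6: 6 faults
Smallest f with faults ≤ 8 is 3.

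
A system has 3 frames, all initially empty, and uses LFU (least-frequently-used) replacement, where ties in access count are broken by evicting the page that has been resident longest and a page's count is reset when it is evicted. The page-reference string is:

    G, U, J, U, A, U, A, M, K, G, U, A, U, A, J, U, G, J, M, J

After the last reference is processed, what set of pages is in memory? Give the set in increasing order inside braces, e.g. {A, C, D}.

G → miss, frames (G)
U → miss, frames (G U)
J → miss, frames (G U J)
U → hit
A → miss, evict G, frames (U J A)
U → hit
A → hit
M → miss, evict J, frames (U A M)
K → miss, evict M, frames (U A K)
G → miss, evict K, frames (U A G)
U → hit
A → hit
U → hit
A → hit
J → miss, evict G, frames (U A J)
U → hit
G → miss, evict J, frames (U A G)
J → miss, evict G, frames (U A J)
M → miss, evict J, frames (U A M)
J → miss, evict M, frames (U A J)

{A, J, U}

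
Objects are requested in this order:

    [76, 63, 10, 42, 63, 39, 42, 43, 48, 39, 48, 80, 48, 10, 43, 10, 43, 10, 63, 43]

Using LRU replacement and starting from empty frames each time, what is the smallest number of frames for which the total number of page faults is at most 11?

f=1: 20 faults
f=2: 15 faults
f=3: 12 faults
f=4: 11 faults
f=5: 10 faults
f=6: 10 faults
f=7: 8 faults
f=8: 8 faults
Smallest f with faults ≤ 11 is 4.

4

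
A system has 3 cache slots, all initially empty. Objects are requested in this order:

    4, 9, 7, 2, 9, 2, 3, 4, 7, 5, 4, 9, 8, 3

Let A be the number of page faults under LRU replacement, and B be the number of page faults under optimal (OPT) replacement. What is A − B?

Under LRU: F F F F . . F F F F . F F F → 11 faults.
Under OPT: F F F F . . F . F F . . F F → 9 faults.
A − B = 11 − 9 = 2.

2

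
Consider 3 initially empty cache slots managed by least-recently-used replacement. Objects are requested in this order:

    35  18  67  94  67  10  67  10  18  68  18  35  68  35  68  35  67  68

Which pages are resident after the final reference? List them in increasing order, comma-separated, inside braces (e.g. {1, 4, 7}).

{35, 67, 68}

35: fault, frames [35]
18: fault, frames [35, 18]
67: fault, frames [35, 18, 67]
94: fault, evict 35, frames [18, 67, 94]
67: hit
10: fault, evict 18, frames [94, 67, 10]
67: hit
10: hit
18: fault, evict 94, frames [67, 10, 18]
68: fault, evict 67, frames [10, 18, 68]
18: hit
35: fault, evict 10, frames [68, 18, 35]
68: hit
35: hit
68: hit
35: hit
67: fault, evict 18, frames [68, 35, 67]
68: hit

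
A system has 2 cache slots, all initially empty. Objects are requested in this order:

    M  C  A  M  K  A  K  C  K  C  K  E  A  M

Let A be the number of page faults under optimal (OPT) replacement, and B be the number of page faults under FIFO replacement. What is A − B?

-3

Under OPT: F F F . F . . F . . . F F F → 8 faults.
Under FIFO: F F F F F F . F F . . F F F → 11 faults.
A − B = 8 − 11 = -3.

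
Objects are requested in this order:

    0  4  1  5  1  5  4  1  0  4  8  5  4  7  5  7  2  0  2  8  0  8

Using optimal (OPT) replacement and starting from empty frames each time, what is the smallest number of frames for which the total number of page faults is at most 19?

2

f=1: 22 faults
f=2: 12 faults
f=3: 9 faults
f=4: 7 faults
f=5: 7 faults
f=6: 7 faults
f=7: 7 faults
Smallest f with faults ≤ 19 is 2.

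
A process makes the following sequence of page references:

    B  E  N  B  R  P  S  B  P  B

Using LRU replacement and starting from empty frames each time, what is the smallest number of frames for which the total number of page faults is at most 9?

f=1: 10 faults
f=2: 9 faults
f=3: 7 faults
f=4: 6 faults
f=5: 6 faults
f=6: 6 faults
Smallest f with faults ≤ 9 is 2.

2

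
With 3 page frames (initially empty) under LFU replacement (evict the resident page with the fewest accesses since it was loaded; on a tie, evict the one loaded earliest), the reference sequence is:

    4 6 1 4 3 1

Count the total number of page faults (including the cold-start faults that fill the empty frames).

4 → fault, frames {4}
6 → fault, frames {4,6}
1 → fault, frames {4,6,1}
4 → hit
3 → fault, evict 6, frames {4,1,3}
1 → hit
Page faults: 4.

4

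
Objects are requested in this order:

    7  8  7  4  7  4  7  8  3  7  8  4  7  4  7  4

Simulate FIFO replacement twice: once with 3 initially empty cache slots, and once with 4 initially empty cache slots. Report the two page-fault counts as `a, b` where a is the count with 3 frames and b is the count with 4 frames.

3 frames: F F . F . . . . F F F F . . . . → 7 faults.
4 frames: F F . F . . . . F . . . . . . . → 4 faults.
4 < 7: adding a frame reduced faults, as is typical.

7, 4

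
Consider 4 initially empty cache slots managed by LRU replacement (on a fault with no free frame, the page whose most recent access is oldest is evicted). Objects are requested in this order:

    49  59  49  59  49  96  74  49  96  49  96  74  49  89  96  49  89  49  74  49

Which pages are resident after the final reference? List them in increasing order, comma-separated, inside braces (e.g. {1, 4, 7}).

{49, 74, 89, 96}

49 -> miss, frames {49}
59 -> miss, frames {49,59}
49 -> hit
59 -> hit
49 -> hit
96 -> miss, frames {59,49,96}
74 -> miss, frames {59,49,96,74}
49 -> hit
96 -> hit
49 -> hit
96 -> hit
74 -> hit
49 -> hit
89 -> miss, evict 59, frames {96,74,49,89}
96 -> hit
49 -> hit
89 -> hit
49 -> hit
74 -> hit
49 -> hit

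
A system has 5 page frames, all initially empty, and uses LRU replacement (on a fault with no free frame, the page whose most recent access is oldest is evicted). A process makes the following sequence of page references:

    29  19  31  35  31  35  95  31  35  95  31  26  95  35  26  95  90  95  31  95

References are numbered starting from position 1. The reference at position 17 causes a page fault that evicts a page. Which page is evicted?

pos 1: 29 -> fault, frames (29)
pos 2: 19 -> fault, frames (29 19)
pos 3: 31 -> fault, frames (29 19 31)
pos 4: 35 -> fault, frames (29 19 31 35)
pos 5: 31 -> hit
pos 6: 35 -> hit
pos 7: 95 -> fault, frames (29 19 31 35 95)
pos 8: 31 -> hit
pos 9: 35 -> hit
pos 10: 95 -> hit
pos 11: 31 -> hit
pos 12: 26 -> fault, evict 29, frames (19 35 95 31 26)
pos 13: 95 -> hit
pos 14: 35 -> hit
pos 15: 26 -> hit
pos 16: 95 -> hit
pos 17: 90 -> fault, evict 19, frames (31 35 26 95 90)
At position 17, page 19 is evicted.

19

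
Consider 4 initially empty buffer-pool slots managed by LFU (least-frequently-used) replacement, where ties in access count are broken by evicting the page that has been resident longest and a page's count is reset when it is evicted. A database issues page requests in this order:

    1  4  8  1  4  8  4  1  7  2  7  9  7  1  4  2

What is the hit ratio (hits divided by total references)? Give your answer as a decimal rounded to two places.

0.44

1: miss, frames [1]
4: miss, frames [1, 4]
8: miss, frames [1, 4, 8]
1: hit
4: hit
8: hit
4: hit
1: hit
7: miss, frames [1, 4, 8, 7]
2: miss, evict 7, frames [1, 4, 8, 2]
7: miss, evict 2, frames [1, 4, 8, 7]
9: miss, evict 7, frames [1, 4, 8, 9]
7: miss, evict 9, frames [1, 4, 8, 7]
1: hit
4: hit
2: miss, evict 7, frames [1, 4, 8, 2]
Hits: 7 of 16 references → 7/16 = 0.4375.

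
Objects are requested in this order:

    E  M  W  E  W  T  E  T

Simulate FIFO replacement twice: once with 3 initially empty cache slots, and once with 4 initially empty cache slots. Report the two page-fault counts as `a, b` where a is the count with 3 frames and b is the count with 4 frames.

3 frames: F F F . . F F . → 5 faults.
4 frames: F F F . . F . . → 4 faults.
4 < 5: adding a frame reduced faults, as is typical.

5, 4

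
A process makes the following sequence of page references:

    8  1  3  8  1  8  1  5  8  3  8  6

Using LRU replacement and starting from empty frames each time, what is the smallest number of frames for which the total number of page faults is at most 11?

f=1: 12 faults
f=2: 9 faults
f=3: 6 faults
f=4: 5 faults
f=5: 5 faults
Smallest f with faults ≤ 11 is 2.

2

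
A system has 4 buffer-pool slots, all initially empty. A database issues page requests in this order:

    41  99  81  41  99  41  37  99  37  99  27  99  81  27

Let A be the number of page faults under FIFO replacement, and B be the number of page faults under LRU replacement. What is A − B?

Under FIFO: F F F . . . F . . . F . . . → 5 faults.
Under LRU: F F F . . . F . . . F . F . → 6 faults.
A − B = 5 − 6 = -1.

-1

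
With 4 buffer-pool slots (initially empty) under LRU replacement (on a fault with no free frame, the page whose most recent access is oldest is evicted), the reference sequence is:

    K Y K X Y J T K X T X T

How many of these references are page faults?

K -> miss, frames [K]
Y -> miss, frames [K, Y]
K -> hit
X -> miss, frames [Y, K, X]
Y -> hit
J -> miss, frames [K, X, Y, J]
T -> miss, evict K, frames [X, Y, J, T]
K -> miss, evict X, frames [Y, J, T, K]
X -> miss, evict Y, frames [J, T, K, X]
T -> hit
X -> hit
T -> hit
Page faults: 7.

7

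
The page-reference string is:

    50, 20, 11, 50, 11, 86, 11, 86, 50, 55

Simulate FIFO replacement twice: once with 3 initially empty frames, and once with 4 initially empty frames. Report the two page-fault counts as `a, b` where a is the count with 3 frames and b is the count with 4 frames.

6, 5

3 frames: F F F . . F . . F F → 6 faults.
4 frames: F F F . . F . . . F → 5 faults.
5 < 6: adding a frame reduced faults, as is typical.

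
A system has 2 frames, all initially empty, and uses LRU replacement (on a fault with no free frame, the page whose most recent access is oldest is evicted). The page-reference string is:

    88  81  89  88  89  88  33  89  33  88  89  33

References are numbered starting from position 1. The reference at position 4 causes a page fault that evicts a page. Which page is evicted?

81

pos 1: 88: fault, frames {88}
pos 2: 81: fault, frames {88,81}
pos 3: 89: fault, evict 88, frames {81,89}
pos 4: 88: fault, evict 81, frames {89,88}
At position 4, page 81 is evicted.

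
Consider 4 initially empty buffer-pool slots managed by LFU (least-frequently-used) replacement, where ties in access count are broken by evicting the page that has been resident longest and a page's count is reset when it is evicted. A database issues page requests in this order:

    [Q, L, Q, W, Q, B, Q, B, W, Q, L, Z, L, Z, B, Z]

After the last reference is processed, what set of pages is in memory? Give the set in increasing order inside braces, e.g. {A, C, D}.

{B, Q, W, Z}

Q → fault, frames [Q]
L → fault, frames [Q, L]
Q → hit
W → fault, frames [Q, L, W]
Q → hit
B → fault, frames [Q, L, W, B]
Q → hit
B → hit
W → hit
Q → hit
L → hit
Z → fault, evict L, frames [Q, W, B, Z]
L → fault, evict Z, frames [Q, W, B, L]
Z → fault, evict L, frames [Q, W, B, Z]
B → hit
Z → hit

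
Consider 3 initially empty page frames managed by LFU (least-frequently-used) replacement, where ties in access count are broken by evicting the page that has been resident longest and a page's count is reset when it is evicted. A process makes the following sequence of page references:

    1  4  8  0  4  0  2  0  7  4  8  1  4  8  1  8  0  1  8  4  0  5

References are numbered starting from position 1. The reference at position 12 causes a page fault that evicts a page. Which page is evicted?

pos 1: 1 -> miss, frames [1]
pos 2: 4 -> miss, frames [1, 4]
pos 3: 8 -> miss, frames [1, 4, 8]
pos 4: 0 -> miss, evict 1, frames [4, 8, 0]
pos 5: 4 -> hit
pos 6: 0 -> hit
pos 7: 2 -> miss, evict 8, frames [4, 0, 2]
pos 8: 0 -> hit
pos 9: 7 -> miss, evict 2, frames [4, 0, 7]
pos 10: 4 -> hit
pos 11: 8 -> miss, evict 7, frames [4, 0, 8]
pos 12: 1 -> miss, evict 8, frames [4, 0, 1]
At position 12, page 8 is evicted.

8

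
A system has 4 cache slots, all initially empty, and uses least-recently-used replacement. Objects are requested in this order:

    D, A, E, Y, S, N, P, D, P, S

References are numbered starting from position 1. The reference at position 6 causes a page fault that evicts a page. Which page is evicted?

A

pos 1: D → fault, frames [D]
pos 2: A → fault, frames [D, A]
pos 3: E → fault, frames [D, A, E]
pos 4: Y → fault, frames [D, A, E, Y]
pos 5: S → fault, evict D, frames [A, E, Y, S]
pos 6: N → fault, evict A, frames [E, Y, S, N]
At position 6, page A is evicted.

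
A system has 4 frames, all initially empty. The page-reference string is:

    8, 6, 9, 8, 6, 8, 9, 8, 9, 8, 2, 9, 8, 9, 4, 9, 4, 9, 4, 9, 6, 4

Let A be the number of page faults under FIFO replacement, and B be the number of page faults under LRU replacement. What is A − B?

-1

Under FIFO: F F F . . . . . . . F . . . F . . . . . . . → 5 faults.
Under LRU: F F F . . . . . . . F . . . F . . . . . F . → 6 faults.
A − B = 5 − 6 = -1.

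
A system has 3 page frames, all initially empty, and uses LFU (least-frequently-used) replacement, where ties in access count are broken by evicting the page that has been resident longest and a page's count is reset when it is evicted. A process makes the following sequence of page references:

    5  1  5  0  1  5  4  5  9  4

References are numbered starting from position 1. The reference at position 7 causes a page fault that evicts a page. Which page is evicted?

0

pos 1: 5 -> fault, frames [5]
pos 2: 1 -> fault, frames [5, 1]
pos 3: 5 -> hit
pos 4: 0 -> fault, frames [5, 1, 0]
pos 5: 1 -> hit
pos 6: 5 -> hit
pos 7: 4 -> fault, evict 0, frames [5, 1, 4]
At position 7, page 0 is evicted.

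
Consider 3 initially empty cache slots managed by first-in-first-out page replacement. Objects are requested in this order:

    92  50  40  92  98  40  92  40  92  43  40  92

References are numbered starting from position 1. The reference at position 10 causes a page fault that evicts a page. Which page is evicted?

40

pos 1: 92 -> fault, frames (92)
pos 2: 50 -> fault, frames (92 50)
pos 3: 40 -> fault, frames (92 50 40)
pos 4: 92 -> hit
pos 5: 98 -> fault, evict 92, frames (50 40 98)
pos 6: 40 -> hit
pos 7: 92 -> fault, evict 50, frames (40 98 92)
pos 8: 40 -> hit
pos 9: 92 -> hit
pos 10: 43 -> fault, evict 40, frames (98 92 43)
At position 10, page 40 is evicted.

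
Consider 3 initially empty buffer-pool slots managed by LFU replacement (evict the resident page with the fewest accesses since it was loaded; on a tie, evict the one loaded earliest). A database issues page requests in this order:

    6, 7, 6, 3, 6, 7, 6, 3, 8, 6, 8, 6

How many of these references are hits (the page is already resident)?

8

6: miss, frames [6]
7: miss, frames [6, 7]
6: hit
3: miss, frames [6, 7, 3]
6: hit
7: hit
6: hit
3: hit
8: miss, evict 7, frames [6, 3, 8]
6: hit
8: hit
6: hit
Hits: 8.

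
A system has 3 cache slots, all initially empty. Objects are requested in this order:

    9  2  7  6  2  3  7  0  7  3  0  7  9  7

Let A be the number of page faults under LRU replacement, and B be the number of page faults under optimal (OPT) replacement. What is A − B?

Under LRU: F F F F . F F F . . . . F . → 8 faults.
Under OPT: F F F F . F . F . . . . F . → 7 faults.
A − B = 8 − 7 = 1.

1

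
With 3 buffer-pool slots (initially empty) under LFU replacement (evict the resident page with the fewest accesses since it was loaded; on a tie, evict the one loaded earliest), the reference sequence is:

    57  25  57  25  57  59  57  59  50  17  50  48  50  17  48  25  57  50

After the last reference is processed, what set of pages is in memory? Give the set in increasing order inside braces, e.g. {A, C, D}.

{50, 57, 59}

57 → miss, frames [57]
25 → miss, frames [57, 25]
57 → hit
25 → hit
57 → hit
59 → miss, frames [57, 25, 59]
57 → hit
59 → hit
50 → miss, evict 25, frames [57, 59, 50]
17 → miss, evict 50, frames [57, 59, 17]
50 → miss, evict 17, frames [57, 59, 50]
48 → miss, evict 50, frames [57, 59, 48]
50 → miss, evict 48, frames [57, 59, 50]
17 → miss, evict 50, frames [57, 59, 17]
48 → miss, evict 17, frames [57, 59, 48]
25 → miss, evict 48, frames [57, 59, 25]
57 → hit
50 → miss, evict 25, frames [57, 59, 50]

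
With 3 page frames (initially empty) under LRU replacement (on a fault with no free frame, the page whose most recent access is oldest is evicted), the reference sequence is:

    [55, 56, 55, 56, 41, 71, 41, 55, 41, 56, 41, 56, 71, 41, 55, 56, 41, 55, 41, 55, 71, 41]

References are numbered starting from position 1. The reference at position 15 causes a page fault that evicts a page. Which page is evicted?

pos 1: 55: fault, frames (55)
pos 2: 56: fault, frames (55 56)
pos 3: 55: hit
pos 4: 56: hit
pos 5: 41: fault, frames (55 56 41)
pos 6: 71: fault, evict 55, frames (56 41 71)
pos 7: 41: hit
pos 8: 55: fault, evict 56, frames (71 41 55)
pos 9: 41: hit
pos 10: 56: fault, evict 71, frames (55 41 56)
pos 11: 41: hit
pos 12: 56: hit
pos 13: 71: fault, evict 55, frames (41 56 71)
pos 14: 41: hit
pos 15: 55: fault, evict 56, frames (71 41 55)
At position 15, page 56 is evicted.

56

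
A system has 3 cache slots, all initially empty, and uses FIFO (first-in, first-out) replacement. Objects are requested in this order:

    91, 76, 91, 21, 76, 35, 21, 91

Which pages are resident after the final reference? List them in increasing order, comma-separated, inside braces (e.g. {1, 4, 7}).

91 → fault, frames (91)
76 → fault, frames (91 76)
91 → hit
21 → fault, frames (91 76 21)
76 → hit
35 → fault, evict 91, frames (76 21 35)
21 → hit
91 → fault, evict 76, frames (21 35 91)

{21, 35, 91}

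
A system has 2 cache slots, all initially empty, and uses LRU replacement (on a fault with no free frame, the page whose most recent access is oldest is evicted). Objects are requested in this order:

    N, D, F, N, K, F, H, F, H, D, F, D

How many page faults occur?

N → fault, frames (N)
D → fault, frames (N D)
F → fault, evict N, frames (D F)
N → fault, evict D, frames (F N)
K → fault, evict F, frames (N K)
F → fault, evict N, frames (K F)
H → fault, evict K, frames (F H)
F → hit
H → hit
D → fault, evict F, frames (H D)
F → fault, evict H, frames (D F)
D → hit
Page faults: 9.

9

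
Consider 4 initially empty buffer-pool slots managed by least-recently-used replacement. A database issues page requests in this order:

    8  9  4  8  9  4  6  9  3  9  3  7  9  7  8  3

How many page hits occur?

9

8 -> miss, frames [8]
9 -> miss, frames [8, 9]
4 -> miss, frames [8, 9, 4]
8 -> hit
9 -> hit
4 -> hit
6 -> miss, frames [8, 9, 4, 6]
9 -> hit
3 -> miss, evict 8, frames [4, 6, 9, 3]
9 -> hit
3 -> hit
7 -> miss, evict 4, frames [6, 9, 3, 7]
9 -> hit
7 -> hit
8 -> miss, evict 6, frames [3, 9, 7, 8]
3 -> hit
Hits: 9.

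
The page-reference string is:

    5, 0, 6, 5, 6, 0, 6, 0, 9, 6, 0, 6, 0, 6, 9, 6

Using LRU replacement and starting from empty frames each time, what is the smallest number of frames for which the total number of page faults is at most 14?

2

f=1: 16 faults
f=2: 9 faults
f=3: 4 faults
f=4: 4 faults
Smallest f with faults ≤ 14 is 2.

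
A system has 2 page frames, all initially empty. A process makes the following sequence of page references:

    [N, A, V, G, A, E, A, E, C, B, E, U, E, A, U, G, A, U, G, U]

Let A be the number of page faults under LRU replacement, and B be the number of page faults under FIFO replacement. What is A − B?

Under LRU: F F F F F F . . F F F F . F F F F F F . → 16 faults.
Under FIFO: F F F F F F . . F F F F . F . F . F . . → 13 faults.
A − B = 16 − 13 = 3.

3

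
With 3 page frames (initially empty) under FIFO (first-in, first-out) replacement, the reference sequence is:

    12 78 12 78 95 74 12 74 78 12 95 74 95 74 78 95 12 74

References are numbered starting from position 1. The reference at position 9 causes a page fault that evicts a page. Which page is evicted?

pos 1: 12 → fault, frames (12)
pos 2: 78 → fault, frames (12 78)
pos 3: 12 → hit
pos 4: 78 → hit
pos 5: 95 → fault, frames (12 78 95)
pos 6: 74 → fault, evict 12, frames (78 95 74)
pos 7: 12 → fault, evict 78, frames (95 74 12)
pos 8: 74 → hit
pos 9: 78 → fault, evict 95, frames (74 12 78)
At position 9, page 95 is evicted.

95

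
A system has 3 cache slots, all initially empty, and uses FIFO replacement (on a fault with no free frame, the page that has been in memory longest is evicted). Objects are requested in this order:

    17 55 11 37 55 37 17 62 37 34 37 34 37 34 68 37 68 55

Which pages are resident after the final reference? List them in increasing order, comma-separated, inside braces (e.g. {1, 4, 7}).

17 → fault, frames {17}
55 → fault, frames {17,55}
11 → fault, frames {17,55,11}
37 → fault, evict 17, frames {55,11,37}
55 → hit
37 → hit
17 → fault, evict 55, frames {11,37,17}
62 → fault, evict 11, frames {37,17,62}
37 → hit
34 → fault, evict 37, frames {17,62,34}
37 → fault, evict 17, frames {62,34,37}
34 → hit
37 → hit
34 → hit
68 → fault, evict 62, frames {34,37,68}
37 → hit
68 → hit
55 → fault, evict 34, frames {37,68,55}

{37, 55, 68}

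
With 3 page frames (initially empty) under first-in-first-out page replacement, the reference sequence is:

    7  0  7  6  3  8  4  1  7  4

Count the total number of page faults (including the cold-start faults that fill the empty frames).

8

7 → fault, frames [7]
0 → fault, frames [7, 0]
7 → hit
6 → fault, frames [7, 0, 6]
3 → fault, evict 7, frames [0, 6, 3]
8 → fault, evict 0, frames [6, 3, 8]
4 → fault, evict 6, frames [3, 8, 4]
1 → fault, evict 3, frames [8, 4, 1]
7 → fault, evict 8, frames [4, 1, 7]
4 → hit
Page faults: 8.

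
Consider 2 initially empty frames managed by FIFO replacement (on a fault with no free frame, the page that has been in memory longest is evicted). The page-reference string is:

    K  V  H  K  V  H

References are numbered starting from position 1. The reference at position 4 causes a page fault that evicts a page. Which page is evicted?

V

pos 1: K -> miss, frames {K}
pos 2: V -> miss, frames {K,V}
pos 3: H -> miss, evict K, frames {V,H}
pos 4: K -> miss, evict V, frames {H,K}
At position 4, page V is evicted.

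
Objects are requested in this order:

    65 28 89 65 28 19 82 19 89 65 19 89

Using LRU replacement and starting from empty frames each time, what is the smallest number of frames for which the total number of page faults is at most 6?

5

f=1: 12 faults
f=2: 11 faults
f=3: 7 faults
f=4: 7 faults
f=5: 5 faults
Smallest f with faults ≤ 6 is 5.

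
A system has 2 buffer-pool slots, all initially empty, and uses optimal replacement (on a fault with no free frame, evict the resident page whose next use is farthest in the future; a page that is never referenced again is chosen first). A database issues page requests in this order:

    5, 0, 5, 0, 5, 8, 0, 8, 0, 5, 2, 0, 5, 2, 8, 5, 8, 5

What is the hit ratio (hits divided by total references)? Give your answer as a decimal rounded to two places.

5 → fault, frames [5]
0 → fault, frames [5, 0]
5 → hit
0 → hit
5 → hit
8 → fault, evict 5, frames [0, 8]
0 → hit
8 → hit
0 → hit
5 → fault, evict 8, frames [0, 5]
2 → fault, evict 5, frames [0, 2]
0 → hit
5 → fault, evict 0, frames [2, 5]
2 → hit
8 → fault, evict 2, frames [5, 8]
5 → hit
8 → hit
5 → hit
Hits: 11 of 18 references → 11/18 = 0.6111.

0.61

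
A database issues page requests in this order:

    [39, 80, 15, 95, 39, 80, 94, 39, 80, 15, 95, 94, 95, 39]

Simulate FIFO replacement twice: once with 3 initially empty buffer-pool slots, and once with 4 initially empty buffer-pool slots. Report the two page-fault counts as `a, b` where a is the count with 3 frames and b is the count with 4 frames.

3 frames: F F F F F F F . . F F . . F → 10 faults.
4 frames: F F F F . . F F F F F F . F → 11 faults.
11 > 10: adding a frame increased faults — Belady's anomaly.

10, 11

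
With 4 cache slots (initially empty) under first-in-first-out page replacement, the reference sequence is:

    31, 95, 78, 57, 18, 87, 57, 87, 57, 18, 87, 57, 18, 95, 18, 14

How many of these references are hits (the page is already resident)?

31: miss, frames (31)
95: miss, frames (31 95)
78: miss, frames (31 95 78)
57: miss, frames (31 95 78 57)
18: miss, evict 31, frames (95 78 57 18)
87: miss, evict 95, frames (78 57 18 87)
57: hit
87: hit
57: hit
18: hit
87: hit
57: hit
18: hit
95: miss, evict 78, frames (57 18 87 95)
18: hit
14: miss, evict 57, frames (18 87 95 14)
Hits: 8.

8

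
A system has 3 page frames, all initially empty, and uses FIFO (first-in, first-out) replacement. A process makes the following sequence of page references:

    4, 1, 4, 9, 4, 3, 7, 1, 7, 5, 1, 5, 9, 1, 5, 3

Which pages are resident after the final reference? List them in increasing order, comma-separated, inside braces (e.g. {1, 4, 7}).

{3, 5, 9}

4 -> fault, frames [4]
1 -> fault, frames [4, 1]
4 -> hit
9 -> fault, frames [4, 1, 9]
4 -> hit
3 -> fault, evict 4, frames [1, 9, 3]
7 -> fault, evict 1, frames [9, 3, 7]
1 -> fault, evict 9, frames [3, 7, 1]
7 -> hit
5 -> fault, evict 3, frames [7, 1, 5]
1 -> hit
5 -> hit
9 -> fault, evict 7, frames [1, 5, 9]
1 -> hit
5 -> hit
3 -> fault, evict 1, frames [5, 9, 3]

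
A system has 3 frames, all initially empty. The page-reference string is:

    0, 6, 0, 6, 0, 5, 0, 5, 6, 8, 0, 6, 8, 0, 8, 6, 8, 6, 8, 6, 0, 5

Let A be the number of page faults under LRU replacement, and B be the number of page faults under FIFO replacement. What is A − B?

Under LRU: F F . . . F . . . F F . . . . . . . . . . F → 6 faults.
Under FIFO: F F . . . F . . . F F F . . . . . . . . . F → 7 faults.
A − B = 6 − 7 = -1.

-1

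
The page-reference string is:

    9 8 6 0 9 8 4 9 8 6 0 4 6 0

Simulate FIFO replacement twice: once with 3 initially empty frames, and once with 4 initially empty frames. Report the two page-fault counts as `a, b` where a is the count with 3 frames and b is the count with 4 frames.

3 frames: F F F F F F F . . F F . . . → 9 faults.
4 frames: F F F F . . F F F F F F . . → 10 faults.
10 > 9: adding a frame increased faults — Belady's anomaly.

9, 10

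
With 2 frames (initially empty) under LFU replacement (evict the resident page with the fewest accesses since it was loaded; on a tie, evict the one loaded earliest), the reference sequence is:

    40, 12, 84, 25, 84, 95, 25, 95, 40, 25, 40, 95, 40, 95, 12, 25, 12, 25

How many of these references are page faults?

40 -> miss, frames [40]
12 -> miss, frames [40, 12]
84 -> miss, evict 40, frames [12, 84]
25 -> miss, evict 12, frames [84, 25]
84 -> hit
95 -> miss, evict 25, frames [84, 95]
25 -> miss, evict 95, frames [84, 25]
95 -> miss, evict 25, frames [84, 95]
40 -> miss, evict 95, frames [84, 40]
25 -> miss, evict 40, frames [84, 25]
40 -> miss, evict 25, frames [84, 40]
95 -> miss, evict 40, frames [84, 95]
40 -> miss, evict 95, frames [84, 40]
95 -> miss, evict 40, frames [84, 95]
12 -> miss, evict 95, frames [84, 12]
25 -> miss, evict 12, frames [84, 25]
12 -> miss, evict 25, frames [84, 12]
25 -> miss, evict 12, frames [84, 25]
Page faults: 17.

17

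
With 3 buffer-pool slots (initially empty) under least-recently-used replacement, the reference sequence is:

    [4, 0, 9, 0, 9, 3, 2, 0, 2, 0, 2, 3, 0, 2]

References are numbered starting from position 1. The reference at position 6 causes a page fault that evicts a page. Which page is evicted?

pos 1: 4: fault, frames (4)
pos 2: 0: fault, frames (4 0)
pos 3: 9: fault, frames (4 0 9)
pos 4: 0: hit
pos 5: 9: hit
pos 6: 3: fault, evict 4, frames (0 9 3)
At position 6, page 4 is evicted.

4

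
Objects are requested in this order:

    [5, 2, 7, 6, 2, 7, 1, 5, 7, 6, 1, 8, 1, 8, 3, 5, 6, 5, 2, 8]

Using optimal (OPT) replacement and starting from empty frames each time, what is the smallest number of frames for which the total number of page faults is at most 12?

f=1: 20 faults
f=2: 15 faults
f=3: 11 faults
f=4: 8 faults
f=5: 7 faults
f=6: 7 faults
f=7: 7 faults
Smallest f with faults ≤ 12 is 3.

3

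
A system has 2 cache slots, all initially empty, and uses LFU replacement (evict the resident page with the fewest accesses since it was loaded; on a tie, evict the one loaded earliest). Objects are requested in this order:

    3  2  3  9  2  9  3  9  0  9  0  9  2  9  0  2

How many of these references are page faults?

3 -> miss, frames [3]
2 -> miss, frames [3, 2]
3 -> hit
9 -> miss, evict 2, frames [3, 9]
2 -> miss, evict 9, frames [3, 2]
9 -> miss, evict 2, frames [3, 9]
3 -> hit
9 -> hit
0 -> miss, evict 9, frames [3, 0]
9 -> miss, evict 0, frames [3, 9]
0 -> miss, evict 9, frames [3, 0]
9 -> miss, evict 0, frames [3, 9]
2 -> miss, evict 9, frames [3, 2]
9 -> miss, evict 2, frames [3, 9]
0 -> miss, evict 9, frames [3, 0]
2 -> miss, evict 0, frames [3, 2]
Page faults: 13.

13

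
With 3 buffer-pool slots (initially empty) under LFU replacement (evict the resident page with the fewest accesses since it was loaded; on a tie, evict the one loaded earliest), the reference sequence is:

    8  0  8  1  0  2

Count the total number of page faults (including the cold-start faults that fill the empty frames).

4

8: fault, frames (8)
0: fault, frames (8 0)
8: hit
1: fault, frames (8 0 1)
0: hit
2: fault, evict 1, frames (8 0 2)
Page faults: 4.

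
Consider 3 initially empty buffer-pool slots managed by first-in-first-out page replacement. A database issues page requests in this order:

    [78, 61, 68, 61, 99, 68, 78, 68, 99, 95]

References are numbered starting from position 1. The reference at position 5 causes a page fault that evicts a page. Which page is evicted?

pos 1: 78 -> fault, frames (78)
pos 2: 61 -> fault, frames (78 61)
pos 3: 68 -> fault, frames (78 61 68)
pos 4: 61 -> hit
pos 5: 99 -> fault, evict 78, frames (61 68 99)
At position 5, page 78 is evicted.

78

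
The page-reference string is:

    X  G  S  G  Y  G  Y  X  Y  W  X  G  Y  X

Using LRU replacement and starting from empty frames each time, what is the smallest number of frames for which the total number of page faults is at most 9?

3

f=1: 14 faults
f=2: 10 faults
f=3: 8 faults
f=4: 5 faults
f=5: 5 faults
Smallest f with faults ≤ 9 is 3.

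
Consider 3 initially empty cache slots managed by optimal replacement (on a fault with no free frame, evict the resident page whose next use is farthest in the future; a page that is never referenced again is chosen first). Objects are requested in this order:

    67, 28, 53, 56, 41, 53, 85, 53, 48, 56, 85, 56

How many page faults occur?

67 -> miss, frames (67)
28 -> miss, frames (67 28)
53 -> miss, frames (67 28 53)
56 -> miss, evict 28, frames (67 53 56)
41 -> miss, evict 67, frames (53 56 41)
53 -> hit
85 -> miss, evict 41, frames (53 56 85)
53 -> hit
48 -> miss, evict 53, frames (56 85 48)
56 -> hit
85 -> hit
56 -> hit
Page faults: 7.

7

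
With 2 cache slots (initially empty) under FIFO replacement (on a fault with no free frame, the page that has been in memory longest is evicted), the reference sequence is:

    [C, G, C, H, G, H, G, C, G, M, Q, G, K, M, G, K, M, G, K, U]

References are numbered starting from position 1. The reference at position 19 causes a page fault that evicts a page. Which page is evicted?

M

pos 1: C -> miss, frames {C}
pos 2: G -> miss, frames {C,G}
pos 3: C -> hit
pos 4: H -> miss, evict C, frames {G,H}
pos 5: G -> hit
pos 6: H -> hit
pos 7: G -> hit
pos 8: C -> miss, evict G, frames {H,C}
pos 9: G -> miss, evict H, frames {C,G}
pos 10: M -> miss, evict C, frames {G,M}
pos 11: Q -> miss, evict G, frames {M,Q}
pos 12: G -> miss, evict M, frames {Q,G}
pos 13: K -> miss, evict Q, frames {G,K}
pos 14: M -> miss, evict G, frames {K,M}
pos 15: G -> miss, evict K, frames {M,G}
pos 16: K -> miss, evict M, frames {G,K}
pos 17: M -> miss, evict G, frames {K,M}
pos 18: G -> miss, evict K, frames {M,G}
pos 19: K -> miss, evict M, frames {G,K}
At position 19, page M is evicted.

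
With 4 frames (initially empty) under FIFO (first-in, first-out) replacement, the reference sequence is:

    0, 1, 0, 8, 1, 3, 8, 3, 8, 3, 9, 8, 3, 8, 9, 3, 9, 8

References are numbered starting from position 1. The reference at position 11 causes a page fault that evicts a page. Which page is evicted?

pos 1: 0: fault, frames {0}
pos 2: 1: fault, frames {0,1}
pos 3: 0: hit
pos 4: 8: fault, frames {0,1,8}
pos 5: 1: hit
pos 6: 3: fault, frames {0,1,8,3}
pos 7: 8: hit
pos 8: 3: hit
pos 9: 8: hit
pos 10: 3: hit
pos 11: 9: fault, evict 0, frames {1,8,3,9}
At position 11, page 0 is evicted.

0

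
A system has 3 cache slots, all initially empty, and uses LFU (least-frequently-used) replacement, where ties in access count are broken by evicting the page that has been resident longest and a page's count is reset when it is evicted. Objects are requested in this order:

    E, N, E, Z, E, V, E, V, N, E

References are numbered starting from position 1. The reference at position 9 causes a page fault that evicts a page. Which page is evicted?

Z

pos 1: E -> miss, frames {E}
pos 2: N -> miss, frames {E,N}
pos 3: E -> hit
pos 4: Z -> miss, frames {E,N,Z}
pos 5: E -> hit
pos 6: V -> miss, evict N, frames {E,Z,V}
pos 7: E -> hit
pos 8: V -> hit
pos 9: N -> miss, evict Z, frames {E,V,N}
At position 9, page Z is evicted.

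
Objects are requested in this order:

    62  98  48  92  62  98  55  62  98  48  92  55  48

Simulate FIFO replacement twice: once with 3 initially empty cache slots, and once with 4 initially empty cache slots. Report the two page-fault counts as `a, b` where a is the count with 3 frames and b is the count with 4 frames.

3 frames: F F F F F F F . . F F . . → 9 faults.
4 frames: F F F F . . F F F F F F . → 10 faults.
10 > 9: adding a frame increased faults — Belady's anomaly.

9, 10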